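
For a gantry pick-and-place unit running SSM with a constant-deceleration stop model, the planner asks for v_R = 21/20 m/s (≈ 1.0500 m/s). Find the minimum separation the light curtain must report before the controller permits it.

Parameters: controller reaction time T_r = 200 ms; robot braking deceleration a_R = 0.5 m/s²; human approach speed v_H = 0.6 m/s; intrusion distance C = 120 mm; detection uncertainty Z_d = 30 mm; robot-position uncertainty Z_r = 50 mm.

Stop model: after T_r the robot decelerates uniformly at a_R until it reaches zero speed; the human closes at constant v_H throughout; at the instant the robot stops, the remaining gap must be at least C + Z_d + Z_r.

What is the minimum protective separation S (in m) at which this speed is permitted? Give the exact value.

S_min = 1157/400 m = 2.8925 m

T_s = v_R/a_R = (21/20)/(1/2) = 2.1000 s
robot in T_r: 1.0500·0.2000 = 0.2100 m
braking distance = 1.0500²/(2·0.5000) = 1.1025 m
person approaches 0.6000·(0.2000+2.1000) = 1.3800 m
residual clearance needed = 0.1200+0.0300+0.0500 = 0.2000 m
S_min ≈ 0.2100+1.1025+1.3800+0.2000  ⇒  S_min = 1157/400 m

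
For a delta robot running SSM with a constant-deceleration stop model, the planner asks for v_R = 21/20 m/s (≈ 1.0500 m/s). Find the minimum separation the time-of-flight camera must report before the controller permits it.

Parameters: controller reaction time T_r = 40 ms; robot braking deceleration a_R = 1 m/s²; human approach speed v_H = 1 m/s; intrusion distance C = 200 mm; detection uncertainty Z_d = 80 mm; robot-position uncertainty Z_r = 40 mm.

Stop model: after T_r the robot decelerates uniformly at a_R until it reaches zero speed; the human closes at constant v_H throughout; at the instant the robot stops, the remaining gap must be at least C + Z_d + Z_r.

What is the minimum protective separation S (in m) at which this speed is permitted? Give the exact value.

braking lasts T_s = (21/20)/1 = 1.0500 s
robot covers v_R·T_r = 1.0500·0.0400 = 0.0420 m before braking
braking distance = 1.0500²/(2·1.0000) = 0.5513 m
human over T_r+T_s: 1.0000·(0.0400+1.0500) = 1.0900 m
C+Z_d+Z_r = 0.2000+0.0800+0.0400 = 0.3200 m
S_min ≈ 0.0420+0.5513+1.0900+0.3200  ⇒  S_min = 8013/4000 m

S_min = 8013/4000 m = 2.0032 m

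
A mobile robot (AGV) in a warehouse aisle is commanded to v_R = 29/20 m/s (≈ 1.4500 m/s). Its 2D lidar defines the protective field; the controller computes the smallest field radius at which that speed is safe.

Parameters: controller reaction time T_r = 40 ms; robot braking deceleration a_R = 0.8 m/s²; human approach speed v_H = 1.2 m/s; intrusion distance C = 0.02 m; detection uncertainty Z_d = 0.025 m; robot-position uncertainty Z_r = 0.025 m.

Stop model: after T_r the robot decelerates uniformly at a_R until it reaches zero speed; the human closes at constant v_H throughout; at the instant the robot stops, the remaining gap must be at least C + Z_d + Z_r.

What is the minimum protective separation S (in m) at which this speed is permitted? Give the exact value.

T_s = v_R/a_R = (29/20)/(4/5) = 1.8125 s
reaction-phase robot travel = 1.4500·0.0400 = 0.0580 m
robot under decel: 1.4500²/(2·0.8000) = 1.3141 m
human closes 1.2000·1.8525 = 2.2230 m
C+Z_d+Z_r = 0.0200+0.0250+0.0250 = 0.0700 m
S_min ≈ 0.0580+1.3141+2.2230+0.0700  ⇒  S_min = 58641/16000 m

S_min = 58641/16000 m = 3.6651 m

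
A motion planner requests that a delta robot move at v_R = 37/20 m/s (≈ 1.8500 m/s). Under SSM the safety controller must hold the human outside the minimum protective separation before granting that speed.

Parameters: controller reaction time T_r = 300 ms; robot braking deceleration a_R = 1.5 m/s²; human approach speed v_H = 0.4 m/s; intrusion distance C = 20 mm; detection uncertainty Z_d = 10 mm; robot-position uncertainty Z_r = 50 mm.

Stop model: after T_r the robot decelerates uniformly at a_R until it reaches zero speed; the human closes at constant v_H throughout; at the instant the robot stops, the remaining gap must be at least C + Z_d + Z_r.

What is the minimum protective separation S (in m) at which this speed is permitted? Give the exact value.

S_min = 2867/1200 m = 2.3892 m

stop time T_s = (37/20)/(3/2) = 1.2333 s
robot covers v_R·T_r = 1.8500·0.3000 = 0.5550 m before braking
robot covers 1.8500·1.2333 − ½·1.5000·1.2333² = 1.1408 m while stopping
human closes 0.4000·1.5333 = 0.6133 m
residual clearance needed = 0.0200+0.0100+0.0500 = 0.0800 m
S_min ≈ 0.5550+1.1408+0.6133+0.0800  ⇒  S_min = 2867/1200 m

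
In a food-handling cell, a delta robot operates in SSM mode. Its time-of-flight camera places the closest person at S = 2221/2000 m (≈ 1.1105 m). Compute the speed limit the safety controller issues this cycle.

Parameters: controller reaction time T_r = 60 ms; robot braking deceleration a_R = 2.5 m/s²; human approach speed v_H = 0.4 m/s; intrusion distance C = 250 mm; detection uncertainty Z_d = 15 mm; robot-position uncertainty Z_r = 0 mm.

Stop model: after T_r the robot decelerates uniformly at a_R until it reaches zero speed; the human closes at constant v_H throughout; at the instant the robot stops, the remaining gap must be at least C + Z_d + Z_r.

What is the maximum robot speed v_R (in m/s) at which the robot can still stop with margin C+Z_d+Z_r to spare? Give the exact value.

quadratic (1/5)·v² + (11/50)·v + (-1643/2000) = 0
  disc = (11/50)² − 4·(1/5)·(-1643/2000) = 441/625 ; √disc = 21/25
  v_R = (−(11/50) + 21/25) / (2·(1/5)) = 31/20 m/s
check:
braking lasts T_s = (31/20)/(5/2) = 0.6200 s
reaction-phase robot travel = 1.5500·0.0600 = 0.0930 m
braking distance = 1.5500²/(2·2.5000) = 0.4805 m
human over T_r+T_s: 0.4000·(0.0600+0.6200) = 0.2720 m
margins: 0.2500+0.0150+0.0000 = 0.2650 m
sum ≈ 0.0930+0.4805+0.2720+0.2650 ≈ 1.1105 m = S ✓

v_R_max = 31/20 m/s = 1.5500 m/s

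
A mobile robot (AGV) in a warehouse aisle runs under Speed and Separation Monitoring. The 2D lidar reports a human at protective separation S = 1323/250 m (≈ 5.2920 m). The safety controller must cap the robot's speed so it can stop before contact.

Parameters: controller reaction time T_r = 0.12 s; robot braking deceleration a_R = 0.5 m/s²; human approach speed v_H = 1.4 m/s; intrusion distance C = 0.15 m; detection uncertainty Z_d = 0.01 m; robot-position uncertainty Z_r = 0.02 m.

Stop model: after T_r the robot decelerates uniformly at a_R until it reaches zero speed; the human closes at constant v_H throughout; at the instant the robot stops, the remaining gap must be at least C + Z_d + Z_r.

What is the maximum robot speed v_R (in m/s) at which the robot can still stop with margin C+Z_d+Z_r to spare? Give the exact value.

at the boundary: (1)·v² + (73/25)·v + (-618/125) = 0
  disc = (73/25)² − 4·(1)·(-618/125) = 17689/625 ; √disc = 133/25
  v_R = (−(73/25) + 133/25) / (2·(1)) = 6/5 m/s
check:
stop time T_s = (6/5)/(1/2) = 2.4000 s
reaction-phase robot travel = 1.2000·0.1200 = 0.1440 m
braking distance = 1.2000²/(2·0.5000) = 1.4400 m
human over T_r+T_s: 1.4000·(0.1200+2.4000) = 3.5280 m
margins: 0.1500+0.0100+0.0200 = 0.1800 m
sum ≈ 0.1440+1.4400+3.5280+0.1800 ≈ 5.2920 m = S ✓

v_R_max = 6/5 m/s = 1.2000 m/s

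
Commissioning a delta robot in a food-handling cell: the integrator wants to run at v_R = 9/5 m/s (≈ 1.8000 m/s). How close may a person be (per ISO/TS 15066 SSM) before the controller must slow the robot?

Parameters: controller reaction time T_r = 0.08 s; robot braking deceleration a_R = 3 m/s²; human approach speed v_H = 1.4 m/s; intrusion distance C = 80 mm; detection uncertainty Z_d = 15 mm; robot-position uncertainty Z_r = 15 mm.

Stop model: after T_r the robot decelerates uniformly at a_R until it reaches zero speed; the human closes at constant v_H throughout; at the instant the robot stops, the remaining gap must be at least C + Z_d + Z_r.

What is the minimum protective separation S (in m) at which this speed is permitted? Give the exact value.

T_s = v_R/a_R = (9/5)/3 = 0.6000 s
robot covers v_R·T_r = 1.8000·0.0800 = 0.1440 m before braking
robot under decel: 1.8000²/(2·3.0000) = 0.5400 m
person approaches 1.4000·(0.0800+0.6000) = 0.9520 m
residual clearance needed = 0.0800+0.0150+0.0150 = 0.1100 m
S_min ≈ 0.1440+0.5400+0.9520+0.1100  ⇒  S_min = 873/500 m

S_min = 873/500 m = 1.7460 m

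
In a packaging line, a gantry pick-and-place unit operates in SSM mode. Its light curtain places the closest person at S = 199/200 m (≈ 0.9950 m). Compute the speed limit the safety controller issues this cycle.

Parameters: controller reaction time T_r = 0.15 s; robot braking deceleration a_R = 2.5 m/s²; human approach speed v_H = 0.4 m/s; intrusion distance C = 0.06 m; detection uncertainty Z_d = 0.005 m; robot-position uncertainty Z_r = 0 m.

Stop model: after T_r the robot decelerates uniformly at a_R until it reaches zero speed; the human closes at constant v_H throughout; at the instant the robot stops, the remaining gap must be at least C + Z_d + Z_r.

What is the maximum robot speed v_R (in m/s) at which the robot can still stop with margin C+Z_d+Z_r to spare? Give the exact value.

v_R_max = 29/20 m/s = 1.4500 m/s

quadratic (1/5)·v² + (31/100)·v + (-87/100) = 0
  disc = (31/100)² − 4·(1/5)·(-87/100) = 7921/10000 ; √disc = 89/100
  v_R = (−(31/100) + 89/100) / (2·(1/5)) = 29/20 m/s
check:
stop time T_s = (29/20)/(5/2) = 0.5800 s
reaction-phase robot travel = 1.4500·0.1500 = 0.2175 m
braking distance = 1.4500²/(2·2.5000) = 0.4205 m
human over T_r+T_s: 0.4000·(0.1500+0.5800) = 0.2920 m
margins: 0.0600+0.0050+0.0000 = 0.0650 m
sum ≈ 0.2175+0.4205+0.2920+0.0650 ≈ 0.9950 m = S ✓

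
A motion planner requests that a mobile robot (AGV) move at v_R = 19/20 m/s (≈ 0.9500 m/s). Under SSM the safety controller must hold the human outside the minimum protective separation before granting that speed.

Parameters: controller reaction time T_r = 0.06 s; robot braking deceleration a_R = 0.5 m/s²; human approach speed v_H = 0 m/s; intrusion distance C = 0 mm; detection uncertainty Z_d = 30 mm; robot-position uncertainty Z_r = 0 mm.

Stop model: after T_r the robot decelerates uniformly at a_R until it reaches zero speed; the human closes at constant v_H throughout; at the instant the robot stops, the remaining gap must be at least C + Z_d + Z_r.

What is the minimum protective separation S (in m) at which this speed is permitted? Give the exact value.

S_min = 1979/2000 m = 0.9895 m

stop time T_s = (19/20)/(1/2) = 1.9000 s
robot in T_r: 0.9500·0.0600 = 0.0570 m
robot under decel: 0.9500²/(2·0.5000) = 0.9025 m
human closes 0.0000·1.9600 = 0.0000 m
residual clearance needed = 0.0000+0.0300+0.0000 = 0.0300 m
S_min ≈ 0.0570+0.9025+0.0000+0.0300  ⇒  S_min = 1979/2000 m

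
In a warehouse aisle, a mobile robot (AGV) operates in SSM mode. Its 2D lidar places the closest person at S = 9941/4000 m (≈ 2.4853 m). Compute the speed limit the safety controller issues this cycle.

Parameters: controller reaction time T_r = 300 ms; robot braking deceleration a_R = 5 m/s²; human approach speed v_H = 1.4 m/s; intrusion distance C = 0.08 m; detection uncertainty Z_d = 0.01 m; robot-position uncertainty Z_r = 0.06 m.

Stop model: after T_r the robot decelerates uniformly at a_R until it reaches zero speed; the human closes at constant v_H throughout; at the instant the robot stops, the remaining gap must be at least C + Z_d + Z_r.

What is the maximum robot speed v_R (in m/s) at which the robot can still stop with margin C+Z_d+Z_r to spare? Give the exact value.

at the boundary: (1/10)·v² + (29/50)·v + (-7661/4000) = 0
  disc = (29/50)² − 4·(1/10)·(-7661/4000) = 441/400 ; √disc = 21/20
  v_R = (−(29/50) + 21/20) / (2·(1/10)) = 47/20 m/s
check:
stop time T_s = (47/20)/5 = 0.4700 s
reaction-phase robot travel = 2.3500·0.3000 = 0.7050 m
braking distance = 2.3500²/(2·5.0000) = 0.5523 m
person approaches 1.4000·(0.3000+0.4700) = 1.0780 m
residual clearance needed = 0.0800+0.0100+0.0600 = 0.1500 m
sum ≈ 0.7050+0.5523+1.0780+0.1500 ≈ 2.4853 m = S ✓

v_R_max = 47/20 m/s = 2.3500 m/s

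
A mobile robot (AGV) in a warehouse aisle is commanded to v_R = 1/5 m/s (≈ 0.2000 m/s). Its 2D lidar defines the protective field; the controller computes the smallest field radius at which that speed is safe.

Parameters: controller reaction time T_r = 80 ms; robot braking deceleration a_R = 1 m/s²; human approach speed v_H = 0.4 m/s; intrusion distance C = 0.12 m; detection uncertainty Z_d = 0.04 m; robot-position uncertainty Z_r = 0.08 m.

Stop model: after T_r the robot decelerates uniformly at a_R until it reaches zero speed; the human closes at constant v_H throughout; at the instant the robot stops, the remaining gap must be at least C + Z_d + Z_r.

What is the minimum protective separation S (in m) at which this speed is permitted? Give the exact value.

braking lasts T_s = (1/5)/1 = 0.2000 s
robot covers v_R·T_r = 0.2000·0.0800 = 0.0160 m before braking
braking distance = 0.2000²/(2·1.0000) = 0.0200 m
human closes 0.4000·0.2800 = 0.1120 m
margins: 0.1200+0.0400+0.0800 = 0.2400 m
S_min ≈ 0.0160+0.0200+0.1120+0.2400  ⇒  S_min = 97/250 m

S_min = 97/250 m = 0.3880 m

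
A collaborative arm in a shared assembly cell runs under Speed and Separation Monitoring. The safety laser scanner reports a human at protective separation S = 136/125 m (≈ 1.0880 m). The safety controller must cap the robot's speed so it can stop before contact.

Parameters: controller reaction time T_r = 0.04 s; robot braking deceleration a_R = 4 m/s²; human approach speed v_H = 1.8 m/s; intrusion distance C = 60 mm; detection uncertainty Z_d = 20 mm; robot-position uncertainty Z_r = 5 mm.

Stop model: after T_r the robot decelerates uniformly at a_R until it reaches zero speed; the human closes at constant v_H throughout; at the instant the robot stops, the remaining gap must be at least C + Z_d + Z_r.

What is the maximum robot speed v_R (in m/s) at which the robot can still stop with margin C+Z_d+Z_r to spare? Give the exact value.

collect terms ⇒ (1/8)·v_R² + (49/100)·v_R + (-931/1000) = 0
  disc = (49/100)² − 4·(1/8)·(-931/1000) = 441/625 ; √disc = 21/25
  v_R = (−(49/100) + 21/25) / (2·(1/8)) = 7/5 m/s
check:
braking lasts T_s = (7/5)/4 = 0.3500 s
reaction-phase robot travel = 1.4000·0.0400 = 0.0560 m
robot under decel: 1.4000²/(2·4.0000) = 0.2450 m
person approaches 1.8000·(0.0400+0.3500) = 0.7020 m
margins: 0.0600+0.0200+0.0050 = 0.0850 m
sum ≈ 0.0560+0.2450+0.7020+0.0850 ≈ 1.0880 m = S ✓

v_R_max = 7/5 m/s = 1.4000 m/s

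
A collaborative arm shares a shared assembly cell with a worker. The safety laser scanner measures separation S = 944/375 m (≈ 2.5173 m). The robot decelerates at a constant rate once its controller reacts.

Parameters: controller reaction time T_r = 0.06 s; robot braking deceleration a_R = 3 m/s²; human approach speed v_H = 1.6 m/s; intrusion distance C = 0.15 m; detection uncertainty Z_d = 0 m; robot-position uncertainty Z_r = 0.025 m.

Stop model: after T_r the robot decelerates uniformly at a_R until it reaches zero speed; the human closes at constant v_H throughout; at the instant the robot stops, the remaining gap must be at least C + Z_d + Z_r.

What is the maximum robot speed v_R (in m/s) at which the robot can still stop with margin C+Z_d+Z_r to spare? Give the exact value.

quadratic (1/6)·v² + (89/150)·v + (-6739/3000) = 0
  disc = (89/150)² − 4·(1/6)·(-6739/3000) = 1156/625 ; √disc = 34/25
  v_R = (−(89/150) + 34/25) / (2·(1/6)) = 23/10 m/s
check:
stop time T_s = (23/10)/3 = 0.7667 s
robot covers v_R·T_r = 2.3000·0.0600 = 0.1380 m before braking
robot under decel: 2.3000²/(2·3.0000) = 0.8817 m
human closes 1.6000·0.8267 = 1.3227 m
margins: 0.1500+0.0000+0.0250 = 0.1750 m
sum ≈ 0.1380+0.8817+1.3227+0.1750 ≈ 2.5173 m = S ✓

v_R_max = 23/10 m/s = 2.3000 m/s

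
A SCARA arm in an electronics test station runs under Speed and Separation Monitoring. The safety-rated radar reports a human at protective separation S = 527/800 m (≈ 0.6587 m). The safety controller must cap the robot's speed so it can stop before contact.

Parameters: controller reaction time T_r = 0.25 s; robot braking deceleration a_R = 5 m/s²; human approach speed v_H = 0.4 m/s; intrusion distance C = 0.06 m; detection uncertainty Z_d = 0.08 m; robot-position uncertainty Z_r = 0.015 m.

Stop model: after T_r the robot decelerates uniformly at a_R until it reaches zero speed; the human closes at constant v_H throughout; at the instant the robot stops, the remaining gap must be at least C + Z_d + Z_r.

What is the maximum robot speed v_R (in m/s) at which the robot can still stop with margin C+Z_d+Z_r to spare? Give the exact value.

v_R_max = 19/20 m/s = 0.9500 m/s

quadratic (1/10)·v² + (33/100)·v + (-323/800) = 0
  disc = (33/100)² − 4·(1/10)·(-323/800) = 169/625 ; √disc = 13/25
  v_R = (−(33/100) + 13/25) / (2·(1/10)) = 19/20 m/s
check:
stop time T_s = (19/20)/5 = 0.1900 s
robot covers v_R·T_r = 0.9500·0.2500 = 0.2375 m before braking
braking distance = 0.9500²/(2·5.0000) = 0.0902 m
person approaches 0.4000·(0.2500+0.1900) = 0.1760 m
residual clearance needed = 0.0600+0.0800+0.0150 = 0.1550 m
sum ≈ 0.2375+0.0902+0.1760+0.1550 ≈ 0.6587 m = S ✓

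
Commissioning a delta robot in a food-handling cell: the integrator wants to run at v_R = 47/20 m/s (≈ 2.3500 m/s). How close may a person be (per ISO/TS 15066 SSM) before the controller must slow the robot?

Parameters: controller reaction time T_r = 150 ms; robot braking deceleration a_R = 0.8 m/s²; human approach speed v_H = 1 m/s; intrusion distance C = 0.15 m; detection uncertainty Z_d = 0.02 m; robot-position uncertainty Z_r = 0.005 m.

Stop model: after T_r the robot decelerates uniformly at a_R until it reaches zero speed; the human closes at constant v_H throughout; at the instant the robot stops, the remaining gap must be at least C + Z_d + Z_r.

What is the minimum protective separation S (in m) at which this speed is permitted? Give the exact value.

braking lasts T_s = (47/20)/(4/5) = 2.9375 s
robot covers v_R·T_r = 2.3500·0.1500 = 0.3525 m before braking
braking distance = 2.3500²/(2·0.8000) = 3.4516 m
person approaches 1.0000·(0.1500+2.9375) = 3.0875 m
C+Z_d+Z_r = 0.1500+0.0200+0.0050 = 0.1750 m
S_min ≈ 0.3525+3.4516+3.0875+0.1750  ⇒  S_min = 22613/3200 m

S_min = 22613/3200 m = 7.0666 m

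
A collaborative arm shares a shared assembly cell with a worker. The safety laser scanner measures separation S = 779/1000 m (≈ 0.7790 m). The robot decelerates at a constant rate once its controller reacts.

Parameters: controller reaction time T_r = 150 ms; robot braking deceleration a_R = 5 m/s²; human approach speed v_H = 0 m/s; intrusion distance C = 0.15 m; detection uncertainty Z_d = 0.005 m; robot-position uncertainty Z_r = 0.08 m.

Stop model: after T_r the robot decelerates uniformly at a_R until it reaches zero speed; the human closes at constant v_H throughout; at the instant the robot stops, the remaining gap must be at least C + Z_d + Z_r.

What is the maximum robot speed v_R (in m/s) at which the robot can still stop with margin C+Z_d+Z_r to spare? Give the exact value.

v_R_max = 17/10 m/s = 1.7000 m/s

collect terms ⇒ (1/10)·v_R² + (3/20)·v_R + (-68/125) = 0
  disc = (3/20)² − 4·(1/10)·(-68/125) = 2401/10000 ; √disc = 49/100
  v_R = (−(3/20) + 49/100) / (2·(1/10)) = 17/10 m/s
check:
braking lasts T_s = (17/10)/5 = 0.3400 s
reaction-phase robot travel = 1.7000·0.1500 = 0.2550 m
robot covers 1.7000·0.3400 − ½·5.0000·0.3400² = 0.2890 m while stopping
human closes 0.0000·0.4900 = 0.0000 m
C+Z_d+Z_r = 0.1500+0.0050+0.0800 = 0.2350 m
sum ≈ 0.2550+0.2890+0.0000+0.2350 ≈ 0.7790 m = S ✓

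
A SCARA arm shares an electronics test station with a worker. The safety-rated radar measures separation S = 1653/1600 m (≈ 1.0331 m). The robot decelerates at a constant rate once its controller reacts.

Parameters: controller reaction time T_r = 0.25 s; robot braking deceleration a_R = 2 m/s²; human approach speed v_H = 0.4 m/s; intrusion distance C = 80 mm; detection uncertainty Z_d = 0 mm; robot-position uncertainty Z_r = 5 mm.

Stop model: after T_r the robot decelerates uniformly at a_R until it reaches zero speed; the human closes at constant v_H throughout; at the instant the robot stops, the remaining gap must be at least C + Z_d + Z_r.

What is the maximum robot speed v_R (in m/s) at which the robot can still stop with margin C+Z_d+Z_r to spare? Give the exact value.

collect terms ⇒ (1/4)·v_R² + (9/20)·v_R + (-1357/1600) = 0
  disc = (9/20)² − 4·(1/4)·(-1357/1600) = 1681/1600 ; √disc = 41/40
  v_R = (−(9/20) + 41/40) / (2·(1/4)) = 23/20 m/s
check:
stop time T_s = (23/20)/2 = 0.5750 s
robot covers v_R·T_r = 1.1500·0.2500 = 0.2875 m before braking
robot under decel: 1.1500²/(2·2.0000) = 0.3306 m
person approaches 0.4000·(0.2500+0.5750) = 0.3300 m
residual clearance needed = 0.0800+0.0000+0.0050 = 0.0850 m
sum ≈ 0.2875+0.3306+0.3300+0.0850 ≈ 1.0331 m = S ✓

v_R_max = 23/20 m/s = 1.1500 m/s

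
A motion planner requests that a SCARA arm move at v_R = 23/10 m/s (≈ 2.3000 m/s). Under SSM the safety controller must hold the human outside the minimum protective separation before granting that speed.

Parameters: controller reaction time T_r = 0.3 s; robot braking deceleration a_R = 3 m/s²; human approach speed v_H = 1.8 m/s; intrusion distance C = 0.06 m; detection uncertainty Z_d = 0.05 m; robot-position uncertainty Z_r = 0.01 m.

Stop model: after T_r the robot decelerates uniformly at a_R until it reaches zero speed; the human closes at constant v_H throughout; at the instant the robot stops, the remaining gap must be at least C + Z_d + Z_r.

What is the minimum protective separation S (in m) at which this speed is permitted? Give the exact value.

T_s = v_R/a_R = (23/10)/3 = 0.7667 s
reaction-phase robot travel = 2.3000·0.3000 = 0.6900 m
robot covers 2.3000·0.7667 − ½·3.0000·0.7667² = 0.8817 m while stopping
human over T_r+T_s: 1.8000·(0.3000+0.7667) = 1.9200 m
residual clearance needed = 0.0600+0.0500+0.0100 = 0.1200 m
S_min ≈ 0.6900+0.8817+1.9200+0.1200  ⇒  S_min = 2167/600 m

S_min = 2167/600 m = 3.6117 m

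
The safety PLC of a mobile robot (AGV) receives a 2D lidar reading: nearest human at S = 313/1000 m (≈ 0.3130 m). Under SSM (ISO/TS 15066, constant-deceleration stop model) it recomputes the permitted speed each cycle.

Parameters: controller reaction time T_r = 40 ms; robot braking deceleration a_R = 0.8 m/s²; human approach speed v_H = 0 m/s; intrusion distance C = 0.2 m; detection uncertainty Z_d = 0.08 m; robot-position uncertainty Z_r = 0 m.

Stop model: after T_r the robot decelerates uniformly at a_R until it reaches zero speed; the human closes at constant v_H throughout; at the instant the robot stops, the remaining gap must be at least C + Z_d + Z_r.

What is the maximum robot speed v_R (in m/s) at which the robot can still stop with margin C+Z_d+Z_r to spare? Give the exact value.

v_R_max = 1/5 m/s = 0.2000 m/s

at the boundary: (5/8)·v² + (1/25)·v + (-33/1000) = 0
  disc = (1/25)² − 4·(5/8)·(-33/1000) = 841/10000 ; √disc = 29/100
  v_R = (−(1/25) + 29/100) / (2·(5/8)) = 1/5 m/s
check:
stop time T_s = (1/5)/(4/5) = 0.2500 s
robot in T_r: 0.2000·0.0400 = 0.0080 m
braking distance = 0.2000²/(2·0.8000) = 0.0250 m
human over T_r+T_s: 0.0000·(0.0400+0.2500) = 0.0000 m
residual clearance needed = 0.2000+0.0800+0.0000 = 0.2800 m
sum ≈ 0.0080+0.0250+0.0000+0.2800 ≈ 0.3130 m = S ✓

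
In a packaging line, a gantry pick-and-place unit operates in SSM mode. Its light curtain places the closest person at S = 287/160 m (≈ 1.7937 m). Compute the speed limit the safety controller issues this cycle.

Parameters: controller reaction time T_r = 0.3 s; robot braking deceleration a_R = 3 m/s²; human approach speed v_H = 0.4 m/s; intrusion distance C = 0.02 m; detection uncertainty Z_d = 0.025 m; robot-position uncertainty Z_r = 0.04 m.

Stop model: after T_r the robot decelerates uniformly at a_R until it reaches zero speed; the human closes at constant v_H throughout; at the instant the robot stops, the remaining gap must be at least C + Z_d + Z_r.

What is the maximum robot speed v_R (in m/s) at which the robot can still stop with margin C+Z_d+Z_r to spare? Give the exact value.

v_R_max = 41/20 m/s = 2.0500 m/s

collect terms ⇒ (1/6)·v_R² + (13/30)·v_R + (-1271/800) = 0
  disc = (13/30)² − 4·(1/6)·(-1271/800) = 4489/3600 ; √disc = 67/60
  v_R = (−(13/30) + 67/60) / (2·(1/6)) = 41/20 m/s
check:
braking lasts T_s = (41/20)/3 = 0.6833 s
reaction-phase robot travel = 2.0500·0.3000 = 0.6150 m
braking distance = 2.0500²/(2·3.0000) = 0.7004 m
human closes 0.4000·0.9833 = 0.3933 m
residual clearance needed = 0.0200+0.0250+0.0400 = 0.0850 m
sum ≈ 0.6150+0.7004+0.3933+0.0850 ≈ 1.7937 m = S ✓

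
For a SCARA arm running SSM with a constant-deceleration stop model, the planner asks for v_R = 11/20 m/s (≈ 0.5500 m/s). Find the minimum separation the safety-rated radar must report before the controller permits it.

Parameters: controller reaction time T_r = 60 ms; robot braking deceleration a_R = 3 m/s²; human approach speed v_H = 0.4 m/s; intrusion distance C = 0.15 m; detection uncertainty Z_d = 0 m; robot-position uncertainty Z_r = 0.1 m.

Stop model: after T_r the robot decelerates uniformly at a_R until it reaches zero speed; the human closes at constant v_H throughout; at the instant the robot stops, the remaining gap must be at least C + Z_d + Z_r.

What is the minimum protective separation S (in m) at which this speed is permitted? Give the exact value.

S_min = 1723/4000 m = 0.4308 m

stop time T_s = (11/20)/3 = 0.1833 s
robot in T_r: 0.5500·0.0600 = 0.0330 m
braking distance = 0.5500²/(2·3.0000) = 0.0504 m
person approaches 0.4000·(0.0600+0.1833) = 0.0973 m
margins: 0.1500+0.0000+0.1000 = 0.2500 m
S_min ≈ 0.0330+0.0504+0.0973+0.2500  ⇒  S_min = 1723/4000 m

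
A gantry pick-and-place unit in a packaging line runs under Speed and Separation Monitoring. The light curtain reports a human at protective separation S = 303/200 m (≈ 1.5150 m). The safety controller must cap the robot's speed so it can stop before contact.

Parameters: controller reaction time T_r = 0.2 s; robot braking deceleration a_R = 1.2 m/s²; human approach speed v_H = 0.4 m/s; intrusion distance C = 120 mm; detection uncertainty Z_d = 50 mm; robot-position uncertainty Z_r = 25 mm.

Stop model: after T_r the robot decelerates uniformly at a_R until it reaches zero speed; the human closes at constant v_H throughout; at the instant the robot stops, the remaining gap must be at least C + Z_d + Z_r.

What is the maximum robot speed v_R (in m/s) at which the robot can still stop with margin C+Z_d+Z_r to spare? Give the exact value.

v_R_max = 6/5 m/s = 1.2000 m/s

quadratic (5/12)·v² + (8/15)·v + (-31/25) = 0
  disc = (8/15)² − 4·(5/12)·(-31/25) = 529/225 ; √disc = 23/15
  v_R = (−(8/15) + 23/15) / (2·(5/12)) = 6/5 m/s
check:
braking lasts T_s = (6/5)/(6/5) = 1.0000 s
reaction-phase robot travel = 1.2000·0.2000 = 0.2400 m
robot under decel: 1.2000²/(2·1.2000) = 0.6000 m
human closes 0.4000·1.2000 = 0.4800 m
margins: 0.1200+0.0500+0.0250 = 0.1950 m
sum ≈ 0.2400+0.6000+0.4800+0.1950 ≈ 1.5150 m = S ✓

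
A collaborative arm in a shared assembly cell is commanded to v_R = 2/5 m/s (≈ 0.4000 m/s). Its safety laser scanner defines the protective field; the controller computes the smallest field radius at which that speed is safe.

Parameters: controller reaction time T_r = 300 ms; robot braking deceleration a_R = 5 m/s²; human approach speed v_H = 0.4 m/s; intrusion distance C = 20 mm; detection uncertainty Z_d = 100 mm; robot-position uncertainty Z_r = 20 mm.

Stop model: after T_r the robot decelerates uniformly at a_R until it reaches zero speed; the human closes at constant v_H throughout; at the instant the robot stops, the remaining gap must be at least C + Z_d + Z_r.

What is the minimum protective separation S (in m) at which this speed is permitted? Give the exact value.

S_min = 107/250 m = 0.4280 m

stop time T_s = (2/5)/5 = 0.0800 s
robot in T_r: 0.4000·0.3000 = 0.1200 m
braking distance = 0.4000²/(2·5.0000) = 0.0160 m
human closes 0.4000·0.3800 = 0.1520 m
margins: 0.0200+0.1000+0.0200 = 0.1400 m
S_min ≈ 0.1200+0.0160+0.1520+0.1400  ⇒  S_min = 107/250 m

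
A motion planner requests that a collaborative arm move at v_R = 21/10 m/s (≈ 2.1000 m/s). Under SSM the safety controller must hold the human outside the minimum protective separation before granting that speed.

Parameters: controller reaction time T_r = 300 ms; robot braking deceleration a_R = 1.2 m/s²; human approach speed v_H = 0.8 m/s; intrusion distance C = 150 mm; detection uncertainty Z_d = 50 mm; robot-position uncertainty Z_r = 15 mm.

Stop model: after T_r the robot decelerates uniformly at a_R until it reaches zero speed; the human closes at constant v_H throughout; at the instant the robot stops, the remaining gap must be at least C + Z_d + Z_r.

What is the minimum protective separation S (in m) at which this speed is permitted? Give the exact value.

S_min = 1729/400 m = 4.3225 m

stop time T_s = (21/10)/(6/5) = 1.7500 s
reaction-phase robot travel = 2.1000·0.3000 = 0.6300 m
braking distance = 2.1000²/(2·1.2000) = 1.8375 m
human closes 0.8000·2.0500 = 1.6400 m
C+Z_d+Z_r = 0.1500+0.0500+0.0150 = 0.2150 m
S_min ≈ 0.6300+1.8375+1.6400+0.2150  ⇒  S_min = 1729/400 m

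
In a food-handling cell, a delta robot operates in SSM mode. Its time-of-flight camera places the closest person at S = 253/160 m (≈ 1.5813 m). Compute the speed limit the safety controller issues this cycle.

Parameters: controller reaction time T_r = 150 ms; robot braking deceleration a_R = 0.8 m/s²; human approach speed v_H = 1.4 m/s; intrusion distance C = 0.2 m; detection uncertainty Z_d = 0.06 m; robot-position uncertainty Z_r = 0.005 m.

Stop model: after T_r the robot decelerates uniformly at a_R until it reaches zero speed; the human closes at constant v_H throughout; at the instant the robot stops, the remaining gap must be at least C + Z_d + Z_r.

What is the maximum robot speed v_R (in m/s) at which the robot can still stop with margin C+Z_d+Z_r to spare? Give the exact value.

quadratic (5/8)·v² + (19/10)·v + (-177/160) = 0
  disc = (19/10)² − 4·(5/8)·(-177/160) = 10201/1600 ; √disc = 101/40
  v_R = (−(19/10) + 101/40) / (2·(5/8)) = 1/2 m/s
check:
braking lasts T_s = (1/2)/(4/5) = 0.6250 s
robot in T_r: 0.5000·0.1500 = 0.0750 m
robot under decel: 0.5000²/(2·0.8000) = 0.1562 m
human closes 1.4000·0.7750 = 1.0850 m
residual clearance needed = 0.2000+0.0600+0.0050 = 0.2650 m
sum ≈ 0.0750+0.1562+1.0850+0.2650 ≈ 1.5813 m = S ✓

v_R_max = 1/2 m/s = 0.5000 m/s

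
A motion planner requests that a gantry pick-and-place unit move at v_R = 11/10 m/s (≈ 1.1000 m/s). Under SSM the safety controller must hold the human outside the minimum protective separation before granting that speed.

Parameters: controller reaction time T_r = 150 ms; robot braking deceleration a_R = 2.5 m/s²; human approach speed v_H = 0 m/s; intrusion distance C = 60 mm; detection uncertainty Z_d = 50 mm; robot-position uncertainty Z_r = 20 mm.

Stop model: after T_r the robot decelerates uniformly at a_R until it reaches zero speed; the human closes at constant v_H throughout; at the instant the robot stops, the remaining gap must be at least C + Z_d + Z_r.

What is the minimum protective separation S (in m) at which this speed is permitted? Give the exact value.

T_s = v_R/a_R = (11/10)/(5/2) = 0.4400 s
robot covers v_R·T_r = 1.1000·0.1500 = 0.1650 m before braking
braking distance = 1.1000²/(2·2.5000) = 0.2420 m
human over T_r+T_s: 0.0000·(0.1500+0.4400) = 0.0000 m
C+Z_d+Z_r = 0.0600+0.0500+0.0200 = 0.1300 m
S_min ≈ 0.1650+0.2420+0.0000+0.1300  ⇒  S_min = 537/1000 m

S_min = 537/1000 m = 0.5370 m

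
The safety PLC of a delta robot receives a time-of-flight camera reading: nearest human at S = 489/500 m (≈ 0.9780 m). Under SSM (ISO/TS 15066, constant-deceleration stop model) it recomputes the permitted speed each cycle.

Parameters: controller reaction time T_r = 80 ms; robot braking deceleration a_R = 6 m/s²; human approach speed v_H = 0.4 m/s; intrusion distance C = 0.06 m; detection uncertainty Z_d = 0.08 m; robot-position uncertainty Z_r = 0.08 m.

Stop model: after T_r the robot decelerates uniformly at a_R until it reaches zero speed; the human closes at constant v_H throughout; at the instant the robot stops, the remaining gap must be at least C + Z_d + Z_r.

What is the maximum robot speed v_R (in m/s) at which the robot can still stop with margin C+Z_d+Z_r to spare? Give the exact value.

at the boundary: (1/12)·v² + (11/75)·v + (-363/500) = 0
  disc = (11/75)² − 4·(1/12)·(-363/500) = 5929/22500 ; √disc = 77/150
  v_R = (−(11/75) + 77/150) / (2·(1/12)) = 11/5 m/s
check:
braking lasts T_s = (11/5)/6 = 0.3667 s
robot in T_r: 2.2000·0.0800 = 0.1760 m
robot covers 2.2000·0.3667 − ½·6.0000·0.3667² = 0.4033 m while stopping
human over T_r+T_s: 0.4000·(0.0800+0.3667) = 0.1787 m
margins: 0.0600+0.0800+0.0800 = 0.2200 m
sum ≈ 0.1760+0.4033+0.1787+0.2200 ≈ 0.9780 m = S ✓

v_R_max = 11/5 m/s = 2.2000 m/s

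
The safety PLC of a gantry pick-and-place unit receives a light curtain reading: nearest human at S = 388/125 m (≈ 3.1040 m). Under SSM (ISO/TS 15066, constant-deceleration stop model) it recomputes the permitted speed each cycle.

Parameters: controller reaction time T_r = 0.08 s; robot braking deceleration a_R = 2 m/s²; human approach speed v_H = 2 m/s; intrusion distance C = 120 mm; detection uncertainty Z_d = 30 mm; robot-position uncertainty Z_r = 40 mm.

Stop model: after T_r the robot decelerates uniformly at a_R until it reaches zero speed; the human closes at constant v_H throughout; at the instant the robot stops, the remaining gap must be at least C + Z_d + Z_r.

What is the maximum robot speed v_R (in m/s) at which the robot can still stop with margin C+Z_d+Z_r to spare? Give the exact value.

v_R_max = 9/5 m/s = 1.8000 m/s

at the boundary: (1/4)·v² + (27/25)·v + (-1377/500) = 0
  disc = (27/25)² − 4·(1/4)·(-1377/500) = 9801/2500 ; √disc = 99/50
  v_R = (−(27/25) + 99/50) / (2·(1/4)) = 9/5 m/s
check:
T_s = v_R/a_R = (9/5)/2 = 0.9000 s
robot in T_r: 1.8000·0.0800 = 0.1440 m
robot covers 1.8000·0.9000 − ½·2.0000·0.9000² = 0.8100 m while stopping
person approaches 2.0000·(0.0800+0.9000) = 1.9600 m
residual clearance needed = 0.1200+0.0300+0.0400 = 0.1900 m
sum ≈ 0.1440+0.8100+1.9600+0.1900 ≈ 3.1040 m = S ✓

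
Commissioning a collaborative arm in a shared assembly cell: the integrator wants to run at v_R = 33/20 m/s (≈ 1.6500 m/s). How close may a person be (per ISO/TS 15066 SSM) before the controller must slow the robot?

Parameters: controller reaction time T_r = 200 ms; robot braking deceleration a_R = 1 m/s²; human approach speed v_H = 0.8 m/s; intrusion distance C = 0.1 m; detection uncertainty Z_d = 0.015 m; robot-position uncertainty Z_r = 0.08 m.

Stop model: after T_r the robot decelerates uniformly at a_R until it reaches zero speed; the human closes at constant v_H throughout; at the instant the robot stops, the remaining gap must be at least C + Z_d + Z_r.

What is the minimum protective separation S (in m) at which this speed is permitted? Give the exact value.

S_min = 2693/800 m = 3.3662 m

braking lasts T_s = (33/20)/1 = 1.6500 s
robot covers v_R·T_r = 1.6500·0.2000 = 0.3300 m before braking
robot covers 1.6500·1.6500 − ½·1.0000·1.6500² = 1.3613 m while stopping
human over T_r+T_s: 0.8000·(0.2000+1.6500) = 1.4800 m
margins: 0.1000+0.0150+0.0800 = 0.1950 m
S_min ≈ 0.3300+1.3613+1.4800+0.1950  ⇒  S_min = 2693/800 m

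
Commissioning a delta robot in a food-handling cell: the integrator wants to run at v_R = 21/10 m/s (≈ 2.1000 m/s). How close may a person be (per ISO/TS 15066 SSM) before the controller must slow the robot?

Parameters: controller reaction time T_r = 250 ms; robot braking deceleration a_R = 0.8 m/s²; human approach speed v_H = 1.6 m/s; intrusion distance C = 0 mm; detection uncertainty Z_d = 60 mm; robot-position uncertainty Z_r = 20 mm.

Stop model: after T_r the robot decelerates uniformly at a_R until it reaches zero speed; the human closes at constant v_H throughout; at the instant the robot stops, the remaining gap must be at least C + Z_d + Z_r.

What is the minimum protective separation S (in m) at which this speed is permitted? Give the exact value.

stop time T_s = (21/10)/(4/5) = 2.6250 s
robot covers v_R·T_r = 2.1000·0.2500 = 0.5250 m before braking
braking distance = 2.1000²/(2·0.8000) = 2.7563 m
person approaches 1.6000·(0.2500+2.6250) = 4.6000 m
residual clearance needed = 0.0000+0.0600+0.0200 = 0.0800 m
S_min ≈ 0.5250+2.7563+4.6000+0.0800  ⇒  S_min = 6369/800 m

S_min = 6369/800 m = 7.9612 m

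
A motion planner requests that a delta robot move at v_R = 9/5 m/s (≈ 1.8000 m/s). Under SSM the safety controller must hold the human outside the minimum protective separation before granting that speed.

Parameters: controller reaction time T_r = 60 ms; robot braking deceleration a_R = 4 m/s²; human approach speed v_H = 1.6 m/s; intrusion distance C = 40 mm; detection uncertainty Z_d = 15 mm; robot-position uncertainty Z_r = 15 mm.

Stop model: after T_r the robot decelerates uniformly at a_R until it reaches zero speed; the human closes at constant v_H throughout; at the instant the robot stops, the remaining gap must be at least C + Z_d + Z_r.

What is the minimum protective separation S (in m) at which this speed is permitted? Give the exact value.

S_min = 1399/1000 m = 1.3990 m

stop time T_s = (9/5)/4 = 0.4500 s
robot in T_r: 1.8000·0.0600 = 0.1080 m
robot covers 1.8000·0.4500 − ½·4.0000·0.4500² = 0.4050 m while stopping
person approaches 1.6000·(0.0600+0.4500) = 0.8160 m
residual clearance needed = 0.0400+0.0150+0.0150 = 0.0700 m
S_min ≈ 0.1080+0.4050+0.8160+0.0700  ⇒  S_min = 1399/1000 m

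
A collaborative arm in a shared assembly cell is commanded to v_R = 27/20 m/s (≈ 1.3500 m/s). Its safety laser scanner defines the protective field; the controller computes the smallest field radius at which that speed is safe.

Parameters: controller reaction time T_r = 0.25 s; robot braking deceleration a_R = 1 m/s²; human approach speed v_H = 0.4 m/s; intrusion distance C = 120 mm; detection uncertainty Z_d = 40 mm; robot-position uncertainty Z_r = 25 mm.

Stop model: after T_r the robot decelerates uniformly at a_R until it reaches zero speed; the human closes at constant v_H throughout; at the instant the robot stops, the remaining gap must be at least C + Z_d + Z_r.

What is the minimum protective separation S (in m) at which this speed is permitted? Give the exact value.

S_min = 1659/800 m = 2.0737 m

T_s = v_R/a_R = (27/20)/1 = 1.3500 s
robot in T_r: 1.3500·0.2500 = 0.3375 m
braking distance = 1.3500²/(2·1.0000) = 0.9113 m
human closes 0.4000·1.6000 = 0.6400 m
C+Z_d+Z_r = 0.1200+0.0400+0.0250 = 0.1850 m
S_min ≈ 0.3375+0.9113+0.6400+0.1850  ⇒  S_min = 1659/800 m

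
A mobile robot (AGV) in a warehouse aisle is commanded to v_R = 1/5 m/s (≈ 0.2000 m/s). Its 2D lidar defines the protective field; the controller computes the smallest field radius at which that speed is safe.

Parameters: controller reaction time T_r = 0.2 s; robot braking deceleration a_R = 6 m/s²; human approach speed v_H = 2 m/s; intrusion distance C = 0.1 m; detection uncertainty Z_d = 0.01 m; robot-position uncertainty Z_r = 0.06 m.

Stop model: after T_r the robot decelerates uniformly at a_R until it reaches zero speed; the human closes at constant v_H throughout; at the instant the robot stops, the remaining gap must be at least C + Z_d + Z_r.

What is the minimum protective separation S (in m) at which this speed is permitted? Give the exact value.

braking lasts T_s = (1/5)/6 = 0.0333 s
reaction-phase robot travel = 0.2000·0.2000 = 0.0400 m
braking distance = 0.2000²/(2·6.0000) = 0.0033 m
person approaches 2.0000·(0.2000+0.0333) = 0.4667 m
residual clearance needed = 0.1000+0.0100+0.0600 = 0.1700 m
S_min ≈ 0.0400+0.0033+0.4667+0.1700  ⇒  S_min = 17/25 m

S_min = 17/25 m = 0.6800 m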